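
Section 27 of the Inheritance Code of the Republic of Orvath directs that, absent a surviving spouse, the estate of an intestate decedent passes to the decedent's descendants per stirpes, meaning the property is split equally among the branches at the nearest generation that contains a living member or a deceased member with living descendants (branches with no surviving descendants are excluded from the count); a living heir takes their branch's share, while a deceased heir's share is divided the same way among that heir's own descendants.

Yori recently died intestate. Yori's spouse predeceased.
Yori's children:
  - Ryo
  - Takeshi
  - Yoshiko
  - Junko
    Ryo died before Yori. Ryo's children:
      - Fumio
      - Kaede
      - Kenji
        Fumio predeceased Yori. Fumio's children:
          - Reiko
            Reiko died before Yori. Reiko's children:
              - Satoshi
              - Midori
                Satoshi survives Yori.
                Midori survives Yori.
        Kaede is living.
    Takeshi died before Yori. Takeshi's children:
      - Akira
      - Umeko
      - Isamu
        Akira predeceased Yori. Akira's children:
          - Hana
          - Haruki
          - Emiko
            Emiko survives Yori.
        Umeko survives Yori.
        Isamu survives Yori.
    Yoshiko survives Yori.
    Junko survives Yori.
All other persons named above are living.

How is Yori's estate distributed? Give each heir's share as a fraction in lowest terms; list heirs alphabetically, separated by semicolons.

Emiko 1/36; Hana 1/36; Haruki 1/36; Isamu 1/12; Junko 1/4; Kaede 1/12; Kenji 1/12; Midori 1/24; Satoshi 1/24; Umeko 1/12; Yoshiko 1/4

There is no surviving spouse, so the entire estate passes to Yori's descendants per stirpes.
The estate is divided into 4 equal shares of 1/4 among Ryo, Takeshi, Yoshiko, Junko.
Ryo predeceased; the 1/4 allotted to Ryo's branch passes to Ryo's issue by representation.
The 1/4 is divided into 3 equal shares of 1/12 among Fumio, Kaede, Kenji.
Fumio predeceased; the 1/12 allotted to Fumio's branch passes to Fumio's issue by representation.
Reiko's line is the sole branch at this level, so the full 1/12 passes to Reiko's issue by representation.
The 1/12 is divided into 2 equal shares of 1/24 among Satoshi, Midori.
Satoshi is living and takes 1/24.
Midori is living and takes 1/24.
Kaede is living and takes 1/12.
Kenji is living and takes 1/12.
Takeshi predeceased; the 1/4 allotted to Takeshi's branch passes to Takeshi's issue by representation.
The 1/4 is divided into 3 equal shares of 1/12 among Akira, Umeko, Isamu.
Akira predeceased; the 1/12 allotted to Akira's branch passes to Akira's issue by representation.
The 1/12 is divided into 3 equal shares of 1/36 among Hana, Haruki, Emiko.
Hana is living and takes 1/36.
Haruki is living and takes 1/36.
Emiko is living and takes 1/36.
Umeko is living and takes 1/12.
Isamu is living and takes 1/12.
Yoshiko is living and takes 1/4.
Junko is living and takes 1/4.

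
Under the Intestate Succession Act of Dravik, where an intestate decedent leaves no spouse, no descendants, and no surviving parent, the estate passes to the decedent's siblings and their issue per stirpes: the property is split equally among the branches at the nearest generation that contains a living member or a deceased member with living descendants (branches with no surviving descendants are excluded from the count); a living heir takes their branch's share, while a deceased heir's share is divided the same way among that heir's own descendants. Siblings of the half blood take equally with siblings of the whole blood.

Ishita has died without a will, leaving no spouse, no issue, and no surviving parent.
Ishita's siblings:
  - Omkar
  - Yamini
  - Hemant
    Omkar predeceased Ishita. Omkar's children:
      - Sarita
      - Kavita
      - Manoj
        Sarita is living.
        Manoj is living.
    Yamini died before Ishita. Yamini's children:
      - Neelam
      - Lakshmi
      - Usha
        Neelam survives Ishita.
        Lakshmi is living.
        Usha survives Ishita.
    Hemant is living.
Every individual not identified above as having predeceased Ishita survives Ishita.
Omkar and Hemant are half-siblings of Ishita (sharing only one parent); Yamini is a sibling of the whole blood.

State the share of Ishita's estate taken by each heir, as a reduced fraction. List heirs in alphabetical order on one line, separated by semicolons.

No spouse, descendants, or parent survives, so the estate passes to Ishita's siblings per stirpes.
Half-blood and whole-blood siblings take equally under the stated rule.
The estate is divided into 3 equal shares of 1/3 among Omkar, Yamini, Hemant.
Omkar predeceased; the 1/3 allotted to Omkar's branch passes to Omkar's issue by representation.
The 1/3 is divided into 3 equal shares of 1/9 among Sarita, Kavita, Manoj.
Sarita is living and takes 1/9.
Kavita is living and takes 1/9.
Manoj is living and takes 1/9.
Yamini predeceased; the 1/3 allotted to Yamini's branch passes to Yamini's issue by representation.
The 1/3 is divided into 3 equal shares of 1/9 among Neelam, Lakshmi, Usha.
Neelam is living and takes 1/9.
Lakshmi is living and takes 1/9.
Usha is living and takes 1/9.
Hemant is living and takes 1/3.

Hemant 1/3; Kavita 1/9; Lakshmi 1/9; Manoj 1/9; Neelam 1/9; Sarita 1/9; Usha 1/9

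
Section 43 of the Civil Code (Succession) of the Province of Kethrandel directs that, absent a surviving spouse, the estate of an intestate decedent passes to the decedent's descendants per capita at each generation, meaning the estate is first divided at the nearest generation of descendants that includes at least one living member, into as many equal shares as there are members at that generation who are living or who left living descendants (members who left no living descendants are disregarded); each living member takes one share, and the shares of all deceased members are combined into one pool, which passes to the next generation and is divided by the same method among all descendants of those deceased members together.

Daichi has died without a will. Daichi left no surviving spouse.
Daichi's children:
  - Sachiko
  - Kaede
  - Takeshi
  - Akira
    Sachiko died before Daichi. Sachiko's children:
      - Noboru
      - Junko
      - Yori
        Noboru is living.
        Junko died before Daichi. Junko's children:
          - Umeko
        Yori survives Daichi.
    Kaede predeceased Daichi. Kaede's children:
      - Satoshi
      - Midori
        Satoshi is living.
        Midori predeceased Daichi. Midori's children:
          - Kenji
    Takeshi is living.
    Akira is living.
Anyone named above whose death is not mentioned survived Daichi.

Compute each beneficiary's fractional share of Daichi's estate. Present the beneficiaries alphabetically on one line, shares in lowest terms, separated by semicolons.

There is no surviving spouse, so the entire estate passes to Daichi's descendants per capita at each generation.
At generation 1 (Sachiko, Kaede, Takeshi, Akira) there are 4 shares of (1)/4 = 1/4 each.
Living: Takeshi and Akira — each takes 1/4.
Deceased: Sachiko and Kaede. Their combined 1/2 is pooled and carried to generation 2.
At generation 2 (Noboru, Junko, Yori, Satoshi, Midori) there are 5 shares of (1/2)/5 = 1/10 each.
Living: Noboru, Yori, and Satoshi — each takes 1/10.
Deceased: Junko and Midori. Their combined 1/5 is pooled and carried to generation 3.
At generation 3 (Umeko, Kenji) there are 2 shares of (1/5)/2 = 1/10 each.
Living: Umeko and Kenji — each takes 1/10.

Akira 1/4; Kenji 1/10; Noboru 1/10; Satoshi 1/10; Takeshi 1/4; Umeko 1/10; Yori 1/10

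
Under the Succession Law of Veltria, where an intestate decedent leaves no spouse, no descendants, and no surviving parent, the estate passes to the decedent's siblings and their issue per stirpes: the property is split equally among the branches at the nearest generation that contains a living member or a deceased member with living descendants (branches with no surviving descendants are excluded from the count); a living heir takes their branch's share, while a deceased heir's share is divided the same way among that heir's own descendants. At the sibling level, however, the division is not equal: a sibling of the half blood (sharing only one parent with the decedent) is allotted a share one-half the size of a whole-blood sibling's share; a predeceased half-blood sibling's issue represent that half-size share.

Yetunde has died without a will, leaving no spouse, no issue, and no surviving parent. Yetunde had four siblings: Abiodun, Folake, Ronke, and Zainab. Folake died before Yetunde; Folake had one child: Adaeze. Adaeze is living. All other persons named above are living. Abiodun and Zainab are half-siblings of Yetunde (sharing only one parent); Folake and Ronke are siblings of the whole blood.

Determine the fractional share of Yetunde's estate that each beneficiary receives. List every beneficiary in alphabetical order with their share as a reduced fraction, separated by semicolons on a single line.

Abiodun 1/6; Adaeze 1/3; Ronke 1/3; Zainab 1/6

No spouse, descendants, or parent survives, so the estate passes to Yetunde's siblings per stirpes.
Half-blood siblings count for one-half the weight of whole-blood siblings at the initial division.
Dividing 1 in proportion to weights (total weight 3): Abiodun (weight 1/2) → 1/6; Folake (weight 1) → 1/3; Ronke (weight 1) → 1/3; Zainab (weight 1/2) → 1/6.
Abiodun is living and takes 1/6.
Folake predeceased; the 1/3 allotted to Folake's branch passes to Folake's issue by representation.
Adaeze is the sole taker at this level and receives the full 1/3.
Ronke is living and takes 1/3.
Zainab is living and takes 1/6.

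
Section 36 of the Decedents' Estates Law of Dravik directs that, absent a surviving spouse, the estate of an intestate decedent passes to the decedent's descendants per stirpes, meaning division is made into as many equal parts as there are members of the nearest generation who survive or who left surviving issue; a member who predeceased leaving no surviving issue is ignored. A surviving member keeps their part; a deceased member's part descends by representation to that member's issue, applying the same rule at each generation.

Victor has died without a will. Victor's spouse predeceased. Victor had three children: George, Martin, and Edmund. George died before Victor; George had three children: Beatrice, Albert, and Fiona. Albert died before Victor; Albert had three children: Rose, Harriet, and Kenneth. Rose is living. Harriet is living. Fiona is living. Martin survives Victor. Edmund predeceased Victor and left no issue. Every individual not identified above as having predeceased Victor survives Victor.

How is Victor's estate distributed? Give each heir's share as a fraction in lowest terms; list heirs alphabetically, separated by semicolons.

Beatrice 1/6; Fiona 1/6; Harriet 1/18; Kenneth 1/18; Martin 1/2; Rose 1/18

There is no surviving spouse, so the entire estate passes to Victor's descendants per stirpes.
Edmund left no surviving issue, so that branch lapses and is disregarded.
The estate is divided into 2 equal shares of 1/2 among George, Martin.
George predeceased; the 1/2 allotted to George's branch passes to George's issue by representation.
The 1/2 is divided into 3 equal shares of 1/6 among Beatrice, Albert, Fiona.
Beatrice is living and takes 1/6.
Albert predeceased; the 1/6 allotted to Albert's branch passes to Albert's issue by representation.
The 1/6 is divided into 3 equal shares of 1/18 among Rose, Harriet, Kenneth.
Rose is living and takes 1/18.
Harriet is living and takes 1/18.
Kenneth is living and takes 1/18.
Fiona is living and takes 1/6.
Martin is living and takes 1/2.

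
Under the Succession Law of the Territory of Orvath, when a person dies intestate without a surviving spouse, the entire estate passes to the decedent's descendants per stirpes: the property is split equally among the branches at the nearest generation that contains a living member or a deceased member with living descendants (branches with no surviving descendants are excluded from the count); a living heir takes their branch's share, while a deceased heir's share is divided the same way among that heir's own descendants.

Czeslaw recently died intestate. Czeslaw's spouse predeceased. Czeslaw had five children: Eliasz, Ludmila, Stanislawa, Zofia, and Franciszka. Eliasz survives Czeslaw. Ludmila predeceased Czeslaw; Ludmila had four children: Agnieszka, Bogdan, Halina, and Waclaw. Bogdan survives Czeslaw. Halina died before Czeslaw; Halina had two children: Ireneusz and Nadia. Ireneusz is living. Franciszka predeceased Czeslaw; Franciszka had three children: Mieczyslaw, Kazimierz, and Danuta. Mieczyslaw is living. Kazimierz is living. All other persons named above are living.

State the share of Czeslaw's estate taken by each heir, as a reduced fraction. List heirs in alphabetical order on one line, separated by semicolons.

Agnieszka 1/20; Bogdan 1/20; Danuta 1/15; Eliasz 1/5; Ireneusz 1/40; Kazimierz 1/15; Mieczyslaw 1/15; Nadia 1/40; Stanislawa 1/5; Waclaw 1/20; Zofia 1/5

There is no surviving spouse, so the entire estate passes to Czeslaw's descendants per stirpes.
The estate is divided into 5 equal shares of 1/5 among Eliasz, Ludmila, Stanislawa, Zofia, Franciszka.
Eliasz is living and takes 1/5.
Ludmila predeceased; the 1/5 allotted to Ludmila's branch passes to Ludmila's issue by representation.
The 1/5 is divided into 4 equal shares of 1/20 among Agnieszka, Bogdan, Halina, Waclaw.
Agnieszka is living and takes 1/20.
Bogdan is living and takes 1/20.
Halina predeceased; the 1/20 allotted to Halina's branch passes to Halina's issue by representation.
The 1/20 is divided into 2 equal shares of 1/40 among Ireneusz, Nadia.
Ireneusz is living and takes 1/40.
Nadia is living and takes 1/40.
Waclaw is living and takes 1/20.
Stanislawa is living and takes 1/5.
Zofia is living and takes 1/5.
Franciszka predeceased; the 1/5 allotted to Franciszka's branch passes to Franciszka's issue by representation.
The 1/5 is divided into 3 equal shares of 1/15 among Mieczyslaw, Kazimierz, Danuta.
Mieczyslaw is living and takes 1/15.
Kazimierz is living and takes 1/15.
Danuta is living and takes 1/15.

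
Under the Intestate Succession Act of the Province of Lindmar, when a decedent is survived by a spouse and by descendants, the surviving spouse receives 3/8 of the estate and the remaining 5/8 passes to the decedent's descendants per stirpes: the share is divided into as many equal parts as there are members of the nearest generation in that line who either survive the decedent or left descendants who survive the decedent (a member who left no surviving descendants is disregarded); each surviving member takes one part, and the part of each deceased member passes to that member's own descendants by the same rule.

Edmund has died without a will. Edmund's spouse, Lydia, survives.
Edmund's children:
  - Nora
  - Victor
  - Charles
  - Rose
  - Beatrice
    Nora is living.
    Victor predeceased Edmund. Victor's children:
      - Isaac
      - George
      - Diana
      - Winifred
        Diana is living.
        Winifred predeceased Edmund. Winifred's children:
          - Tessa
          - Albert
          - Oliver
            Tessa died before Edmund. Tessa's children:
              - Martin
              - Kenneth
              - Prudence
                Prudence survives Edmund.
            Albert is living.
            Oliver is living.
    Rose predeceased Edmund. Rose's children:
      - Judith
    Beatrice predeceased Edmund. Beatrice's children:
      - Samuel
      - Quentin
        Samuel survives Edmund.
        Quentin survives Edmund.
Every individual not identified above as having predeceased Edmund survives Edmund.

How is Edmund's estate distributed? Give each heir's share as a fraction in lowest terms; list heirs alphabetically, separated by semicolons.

Albert 1/96; Charles 1/8; Diana 1/32; George 1/32; Isaac 1/32; Judith 1/8; Kenneth 1/288; Lydia 3/8; Martin 1/288; Nora 1/8; Oliver 1/96; Prudence 1/288; Quentin 1/16; Samuel 1/16

Lydia, as surviving spouse, takes 3/8.
The remaining 5/8 passes to Edmund's descendants per stirpes.
The 5/8 is divided into 5 equal shares of 1/8 among Nora, Victor, Charles, Rose, Beatrice.
Nora is living and takes 1/8.
Victor predeceased; the 1/8 allotted to Victor's branch passes to Victor's issue by representation.
The 1/8 is divided into 4 equal shares of 1/32 among Isaac, George, Diana, Winifred.
Isaac is living and takes 1/32.
George is living and takes 1/32.
Diana is living and takes 1/32.
Winifred predeceased; the 1/32 allotted to Winifred's branch passes to Winifred's issue by representation.
The 1/32 is divided into 3 equal shares of 1/96 among Tessa, Albert, Oliver.
Tessa predeceased; the 1/96 allotted to Tessa's branch passes to Tessa's issue by representation.
The 1/96 is divided into 3 equal shares of 1/288 among Martin, Kenneth, Prudence.
Martin is living and takes 1/288.
Kenneth is living and takes 1/288.
Prudence is living and takes 1/288.
Albert is living and takes 1/96.
Oliver is living and takes 1/96.
Charles is living and takes 1/8.
Rose predeceased; the 1/8 allotted to Rose's branch passes to Rose's issue by representation.
Judith is the sole taker at this level and receives the full 1/8.
Beatrice predeceased; the 1/8 allotted to Beatrice's branch passes to Beatrice's issue by representation.
The 1/8 is divided into 2 equal shares of 1/16 among Samuel, Quentin.
Samuel is living and takes 1/16.
Quentin is living and takes 1/16.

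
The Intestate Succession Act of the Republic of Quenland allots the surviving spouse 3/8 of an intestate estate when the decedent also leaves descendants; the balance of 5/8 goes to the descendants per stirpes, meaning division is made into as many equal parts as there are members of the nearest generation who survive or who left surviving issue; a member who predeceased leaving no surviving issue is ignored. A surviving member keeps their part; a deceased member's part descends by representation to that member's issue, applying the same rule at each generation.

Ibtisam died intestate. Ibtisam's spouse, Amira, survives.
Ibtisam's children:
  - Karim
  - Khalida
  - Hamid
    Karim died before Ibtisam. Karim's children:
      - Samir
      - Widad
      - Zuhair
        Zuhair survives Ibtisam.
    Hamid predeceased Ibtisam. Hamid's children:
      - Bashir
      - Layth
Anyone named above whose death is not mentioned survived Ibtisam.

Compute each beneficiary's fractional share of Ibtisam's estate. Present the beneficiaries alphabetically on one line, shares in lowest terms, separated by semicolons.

Amira, as surviving spouse, takes 3/8.
The remaining 5/8 passes to Ibtisam's descendants per stirpes.
The 5/8 is divided into 3 equal shares of 5/24 among Karim, Khalida, Hamid.
Karim predeceased; the 5/24 allotted to Karim's branch passes to Karim's issue by representation.
The 5/24 is divided into 3 equal shares of 5/72 among Samir, Widad, Zuhair.
Samir is living and takes 5/72.
Widad is living and takes 5/72.
Zuhair is living and takes 5/72.
Khalida is living and takes 5/24.
Hamid predeceased; the 5/24 allotted to Hamid's branch passes to Hamid's issue by representation.
The 5/24 is divided into 2 equal shares of 5/48 among Bashir, Layth.
Bashir is living and takes 5/48.
Layth is living and takes 5/48.

Amira 3/8; Bashir 5/48; Khalida 5/24; Layth 5/48; Samir 5/72; Widad 5/72; Zuhair 5/72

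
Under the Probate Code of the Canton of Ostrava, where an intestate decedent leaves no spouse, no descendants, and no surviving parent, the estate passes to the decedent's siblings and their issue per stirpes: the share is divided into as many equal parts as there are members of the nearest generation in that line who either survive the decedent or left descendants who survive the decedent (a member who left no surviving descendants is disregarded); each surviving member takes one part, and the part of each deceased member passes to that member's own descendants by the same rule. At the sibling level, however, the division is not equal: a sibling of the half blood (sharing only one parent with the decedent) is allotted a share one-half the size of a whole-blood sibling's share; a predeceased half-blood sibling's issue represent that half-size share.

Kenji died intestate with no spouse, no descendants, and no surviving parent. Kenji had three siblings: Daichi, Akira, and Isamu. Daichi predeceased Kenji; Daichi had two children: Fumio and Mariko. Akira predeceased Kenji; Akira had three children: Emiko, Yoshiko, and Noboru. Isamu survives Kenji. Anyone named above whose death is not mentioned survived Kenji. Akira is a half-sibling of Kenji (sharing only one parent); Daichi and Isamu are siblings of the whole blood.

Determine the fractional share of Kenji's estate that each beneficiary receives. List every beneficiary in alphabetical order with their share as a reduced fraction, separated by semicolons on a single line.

Emiko 1/15; Fumio 1/5; Isamu 2/5; Mariko 1/5; Noboru 1/15; Yoshiko 1/15

No spouse, descendants, or parent survives, so the estate passes to Kenji's siblings per stirpes.
Half-blood siblings count for one-half the weight of whole-blood siblings at the initial division.
Dividing 1 in proportion to weights (total weight 5/2): Daichi (weight 1) → 2/5; Akira (weight 1/2) → 1/5; Isamu (weight 1) → 2/5.
Daichi predeceased; the 2/5 allotted to Daichi's branch passes to Daichi's issue by representation.
The 2/5 is divided into 2 equal shares of 1/5 among Fumio, Mariko.
Fumio is living and takes 1/5.
Mariko is living and takes 1/5.
Akira predeceased; the 1/5 allotted to Akira's branch passes to Akira's issue by representation.
The 1/5 is divided into 3 equal shares of 1/15 among Emiko, Yoshiko, Noboru.
Emiko is living and takes 1/15.
Yoshiko is living and takes 1/15.
Noboru is living and takes 1/15.
Isamu is living and takes 2/5.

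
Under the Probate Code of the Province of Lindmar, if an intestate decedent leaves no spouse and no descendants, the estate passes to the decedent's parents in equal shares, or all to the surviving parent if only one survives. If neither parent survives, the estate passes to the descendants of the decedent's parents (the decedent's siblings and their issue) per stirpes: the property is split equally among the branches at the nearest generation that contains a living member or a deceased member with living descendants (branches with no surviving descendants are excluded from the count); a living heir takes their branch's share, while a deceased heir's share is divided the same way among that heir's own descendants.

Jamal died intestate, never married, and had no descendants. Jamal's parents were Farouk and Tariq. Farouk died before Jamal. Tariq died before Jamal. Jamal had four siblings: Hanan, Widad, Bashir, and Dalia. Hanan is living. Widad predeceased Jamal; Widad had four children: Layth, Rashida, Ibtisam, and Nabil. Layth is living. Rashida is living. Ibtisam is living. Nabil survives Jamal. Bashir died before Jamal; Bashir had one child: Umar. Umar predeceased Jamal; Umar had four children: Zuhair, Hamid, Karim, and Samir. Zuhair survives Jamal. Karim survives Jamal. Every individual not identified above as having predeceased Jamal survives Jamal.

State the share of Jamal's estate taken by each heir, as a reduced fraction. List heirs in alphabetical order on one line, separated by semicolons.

Dalia 1/4; Hamid 1/16; Hanan 1/4; Ibtisam 1/16; Karim 1/16; Layth 1/16; Nabil 1/16; Rashida 1/16; Samir 1/16; Zuhair 1/16

Neither parent survives and there are no descendants, so the estate passes to Jamal's siblings and their issue per stirpes.
The estate is divided into 4 equal shares of 1/4 among Hanan, Widad, Bashir, Dalia.
Hanan is living and takes 1/4.
Widad predeceased; the 1/4 allotted to Widad's branch passes to Widad's issue by representation.
The 1/4 is divided into 4 equal shares of 1/16 among Layth, Rashida, Ibtisam, Nabil.
Layth is living and takes 1/16.
Rashida is living and takes 1/16.
Ibtisam is living and takes 1/16.
Nabil is living and takes 1/16.
Bashir predeceased; the 1/4 allotted to Bashir's branch passes to Bashir's issue by representation.
Umar's line is the sole branch at this level, so the full 1/4 passes to Umar's issue by representation.
The 1/4 is divided into 4 equal shares of 1/16 among Zuhair, Hamid, Karim, Samir.
Zuhair is living and takes 1/16.
Hamid is living and takes 1/16.
Karim is living and takes 1/16.
Samir is living and takes 1/16.
Dalia is living and takes 1/4.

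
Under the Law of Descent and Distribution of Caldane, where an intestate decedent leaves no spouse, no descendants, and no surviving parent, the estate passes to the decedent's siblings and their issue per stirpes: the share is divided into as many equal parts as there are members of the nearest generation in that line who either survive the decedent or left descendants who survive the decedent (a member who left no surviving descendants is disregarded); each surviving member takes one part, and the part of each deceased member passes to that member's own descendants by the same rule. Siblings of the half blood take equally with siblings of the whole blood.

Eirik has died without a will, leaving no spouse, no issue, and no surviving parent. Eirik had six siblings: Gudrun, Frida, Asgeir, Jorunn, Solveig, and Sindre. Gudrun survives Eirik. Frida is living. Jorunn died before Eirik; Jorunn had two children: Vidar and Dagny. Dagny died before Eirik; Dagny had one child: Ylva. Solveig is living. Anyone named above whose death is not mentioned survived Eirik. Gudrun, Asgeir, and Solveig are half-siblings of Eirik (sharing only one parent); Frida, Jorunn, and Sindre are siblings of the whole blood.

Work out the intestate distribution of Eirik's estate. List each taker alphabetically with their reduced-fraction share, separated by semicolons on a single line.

Asgeir 1/6; Frida 1/6; Gudrun 1/6; Sindre 1/6; Solveig 1/6; Vidar 1/12; Ylva 1/12

No spouse, descendants, or parent survives, so the estate passes to Eirik's siblings per stirpes.
Half-blood and whole-blood siblings take equally under the stated rule.
The estate is divided into 6 equal shares of 1/6 among Gudrun, Frida, Asgeir, Jorunn, Solveig, Sindre.
Gudrun is living and takes 1/6.
Frida is living and takes 1/6.
Asgeir is living and takes 1/6.
Jorunn predeceased; the 1/6 allotted to Jorunn's branch passes to Jorunn's issue by representation.
The 1/6 is divided into 2 equal shares of 1/12 among Vidar, Dagny.
Vidar is living and takes 1/12.
Dagny predeceased; the 1/12 allotted to Dagny's branch passes to Dagny's issue by representation.
Ylva is the sole taker at this level and receives the full 1/12.
Solveig is living and takes 1/6.
Sindre is living and takes 1/6.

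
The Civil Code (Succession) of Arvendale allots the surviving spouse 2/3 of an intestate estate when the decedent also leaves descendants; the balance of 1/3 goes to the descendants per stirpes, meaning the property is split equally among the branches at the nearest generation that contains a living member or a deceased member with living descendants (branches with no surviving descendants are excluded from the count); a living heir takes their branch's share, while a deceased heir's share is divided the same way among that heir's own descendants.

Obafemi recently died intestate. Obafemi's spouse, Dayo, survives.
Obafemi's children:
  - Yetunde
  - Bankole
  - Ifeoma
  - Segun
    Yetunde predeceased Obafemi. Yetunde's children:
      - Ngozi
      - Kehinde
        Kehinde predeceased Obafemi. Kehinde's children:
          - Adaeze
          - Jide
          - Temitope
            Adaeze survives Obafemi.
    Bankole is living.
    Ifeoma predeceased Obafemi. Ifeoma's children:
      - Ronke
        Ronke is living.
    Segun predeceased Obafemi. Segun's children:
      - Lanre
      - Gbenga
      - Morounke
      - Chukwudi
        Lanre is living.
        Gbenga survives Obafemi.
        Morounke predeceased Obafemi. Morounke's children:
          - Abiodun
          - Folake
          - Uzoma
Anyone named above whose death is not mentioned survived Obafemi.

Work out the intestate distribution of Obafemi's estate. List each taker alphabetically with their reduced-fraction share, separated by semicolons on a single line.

Abiodun 1/144; Adaeze 1/72; Bankole 1/12; Chukwudi 1/48; Dayo 2/3; Folake 1/144; Gbenga 1/48; Jide 1/72; Lanre 1/48; Ngozi 1/24; Ronke 1/12; Temitope 1/72; Uzoma 1/144

Dayo, as surviving spouse, takes 2/3.
The remaining 1/3 passes to Obafemi's descendants per stirpes.
The 1/3 is divided into 4 equal shares of 1/12 among Yetunde, Bankole, Ifeoma, Segun.
Yetunde predeceased; the 1/12 allotted to Yetunde's branch passes to Yetunde's issue by representation.
The 1/12 is divided into 2 equal shares of 1/24 among Ngozi, Kehinde.
Ngozi is living and takes 1/24.
Kehinde predeceased; the 1/24 allotted to Kehinde's branch passes to Kehinde's issue by representation.
The 1/24 is divided into 3 equal shares of 1/72 among Adaeze, Jide, Temitope.
Adaeze is living and takes 1/72.
Jide is living and takes 1/72.
Temitope is living and takes 1/72.
Bankole is living and takes 1/12.
Ifeoma predeceased; the 1/12 allotted to Ifeoma's branch passes to Ifeoma's issue by representation.
Ronke is the sole taker at this level and receives the full 1/12.
Segun predeceased; the 1/12 allotted to Segun's branch passes to Segun's issue by representation.
The 1/12 is divided into 4 equal shares of 1/48 among Lanre, Gbenga, Morounke, Chukwudi.
Lanre is living and takes 1/48.
Gbenga is living and takes 1/48.
Morounke predeceased; the 1/48 allotted to Morounke's branch passes to Morounke's issue by representation.
The 1/48 is divided into 3 equal shares of 1/144 among Abiodun, Folake, Uzoma.
Abiodun is living and takes 1/144.
Folake is living and takes 1/144.
Uzoma is living and takes 1/144.
Chukwudi is living and takes 1/48.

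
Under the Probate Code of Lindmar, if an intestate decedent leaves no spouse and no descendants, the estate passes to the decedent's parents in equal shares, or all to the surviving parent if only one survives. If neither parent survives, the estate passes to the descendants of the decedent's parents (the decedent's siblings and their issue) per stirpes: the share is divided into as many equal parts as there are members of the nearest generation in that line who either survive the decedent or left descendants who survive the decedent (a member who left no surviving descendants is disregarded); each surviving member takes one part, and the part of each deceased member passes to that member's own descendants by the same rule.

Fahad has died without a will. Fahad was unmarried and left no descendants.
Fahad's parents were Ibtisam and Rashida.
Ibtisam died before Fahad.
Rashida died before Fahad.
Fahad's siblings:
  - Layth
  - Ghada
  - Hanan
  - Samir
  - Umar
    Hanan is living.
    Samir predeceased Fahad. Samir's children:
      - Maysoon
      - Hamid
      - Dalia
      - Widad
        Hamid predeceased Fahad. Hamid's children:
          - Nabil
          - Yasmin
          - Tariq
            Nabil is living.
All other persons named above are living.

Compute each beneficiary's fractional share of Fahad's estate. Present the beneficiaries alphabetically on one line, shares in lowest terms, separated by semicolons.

Neither parent survives and there are no descendants, so the estate passes to Fahad's siblings and their issue per stirpes.
The estate is divided into 5 equal shares of 1/5 among Layth, Ghada, Hanan, Samir, Umar.
Layth is living and takes 1/5.
Ghada is living and takes 1/5.
Hanan is living and takes 1/5.
Samir predeceased; the 1/5 allotted to Samir's branch passes to Samir's issue by representation.
The 1/5 is divided into 4 equal shares of 1/20 among Maysoon, Hamid, Dalia, Widad.
Maysoon is living and takes 1/20.
Hamid predeceased; the 1/20 allotted to Hamid's branch passes to Hamid's issue by representation.
The 1/20 is divided into 3 equal shares of 1/60 among Nabil, Yasmin, Tariq.
Nabil is living and takes 1/60.
Yasmin is living and takes 1/60.
Tariq is living and takes 1/60.
Dalia is living and takes 1/20.
Widad is living and takes 1/20.
Umar is living and takes 1/5.

Dalia 1/20; Ghada 1/5; Hanan 1/5; Layth 1/5; Maysoon 1/20; Nabil 1/60; Tariq 1/60; Umar 1/5; Widad 1/20; Yasmin 1/60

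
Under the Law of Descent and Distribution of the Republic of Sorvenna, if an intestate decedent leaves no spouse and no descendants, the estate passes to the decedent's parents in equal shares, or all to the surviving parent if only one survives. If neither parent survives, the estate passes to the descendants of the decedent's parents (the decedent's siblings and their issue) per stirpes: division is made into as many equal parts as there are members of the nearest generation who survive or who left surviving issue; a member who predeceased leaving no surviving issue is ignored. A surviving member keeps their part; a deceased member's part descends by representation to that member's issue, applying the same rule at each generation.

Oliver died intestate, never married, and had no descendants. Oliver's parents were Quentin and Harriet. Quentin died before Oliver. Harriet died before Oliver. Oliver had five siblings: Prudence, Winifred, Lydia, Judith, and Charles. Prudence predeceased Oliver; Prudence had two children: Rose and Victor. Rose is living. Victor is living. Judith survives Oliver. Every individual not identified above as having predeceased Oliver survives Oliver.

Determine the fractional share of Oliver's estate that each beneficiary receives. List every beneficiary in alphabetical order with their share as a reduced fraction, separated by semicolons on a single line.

Neither parent survives and there are no descendants, so the estate passes to Oliver's siblings and their issue per stirpes.
The estate is divided into 5 equal shares of 1/5 among Prudence, Winifred, Lydia, Judith, Charles.
Prudence predeceased; the 1/5 allotted to Prudence's branch passes to Prudence's issue by representation.
The 1/5 is divided into 2 equal shares of 1/10 among Rose, Victor.
Rose is living and takes 1/10.
Victor is living and takes 1/10.
Winifred is living and takes 1/5.
Lydia is living and takes 1/5.
Judith is living and takes 1/5.
Charles is living and takes 1/5.

Charles 1/5; Judith 1/5; Lydia 1/5; Rose 1/10; Victor 1/10; Winifred 1/5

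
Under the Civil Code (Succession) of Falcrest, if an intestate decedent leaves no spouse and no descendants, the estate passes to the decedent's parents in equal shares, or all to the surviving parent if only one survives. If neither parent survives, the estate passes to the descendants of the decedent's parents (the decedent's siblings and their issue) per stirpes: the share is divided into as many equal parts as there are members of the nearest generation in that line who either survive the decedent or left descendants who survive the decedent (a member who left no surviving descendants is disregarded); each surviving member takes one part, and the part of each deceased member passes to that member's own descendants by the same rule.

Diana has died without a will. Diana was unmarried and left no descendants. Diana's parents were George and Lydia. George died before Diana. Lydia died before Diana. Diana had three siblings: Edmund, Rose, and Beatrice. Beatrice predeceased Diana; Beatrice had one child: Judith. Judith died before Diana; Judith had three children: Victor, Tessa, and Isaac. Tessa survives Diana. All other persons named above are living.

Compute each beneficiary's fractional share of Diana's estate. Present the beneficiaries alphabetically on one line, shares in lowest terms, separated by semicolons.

Neither parent survives and there are no descendants, so the estate passes to Diana's siblings and their issue per stirpes.
The estate is divided into 3 equal shares of 1/3 among Edmund, Rose, Beatrice.
Edmund is living and takes 1/3.
Rose is living and takes 1/3.
Beatrice predeceased; the 1/3 allotted to Beatrice's branch passes to Beatrice's issue by representation.
Judith's line is the sole branch at this level, so the full 1/3 passes to Judith's issue by representation.
The 1/3 is divided into 3 equal shares of 1/9 among Victor, Tessa, Isaac.
Victor is living and takes 1/9.
Tessa is living and takes 1/9.
Isaac is living and takes 1/9.

Edmund 1/3; Isaac 1/9; Rose 1/3; Tessa 1/9; Victor 1/9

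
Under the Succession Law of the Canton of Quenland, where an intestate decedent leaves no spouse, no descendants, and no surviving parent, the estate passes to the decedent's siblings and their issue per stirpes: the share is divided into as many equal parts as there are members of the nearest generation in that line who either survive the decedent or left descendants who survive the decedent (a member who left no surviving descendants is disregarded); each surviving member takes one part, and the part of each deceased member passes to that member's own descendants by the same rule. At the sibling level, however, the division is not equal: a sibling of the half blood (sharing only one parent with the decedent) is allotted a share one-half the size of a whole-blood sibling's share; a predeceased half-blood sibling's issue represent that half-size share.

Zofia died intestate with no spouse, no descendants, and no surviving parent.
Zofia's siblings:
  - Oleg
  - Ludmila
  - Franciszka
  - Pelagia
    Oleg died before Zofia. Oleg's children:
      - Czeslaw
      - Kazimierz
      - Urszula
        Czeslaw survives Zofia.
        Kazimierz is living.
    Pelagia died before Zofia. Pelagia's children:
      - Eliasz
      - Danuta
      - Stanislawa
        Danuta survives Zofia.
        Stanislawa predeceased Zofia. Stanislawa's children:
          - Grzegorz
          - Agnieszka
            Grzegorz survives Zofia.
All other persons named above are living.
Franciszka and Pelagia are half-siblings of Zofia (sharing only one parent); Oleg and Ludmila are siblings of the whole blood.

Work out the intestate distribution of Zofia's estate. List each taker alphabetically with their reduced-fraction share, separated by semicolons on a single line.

No spouse, descendants, or parent survives, so the estate passes to Zofia's siblings per stirpes.
Half-blood siblings count for one-half the weight of whole-blood siblings at the initial division.
Dividing 1 in proportion to weights (total weight 3): Oleg (weight 1) → 1/3; Ludmila (weight 1) → 1/3; Franciszka (weight 1/2) → 1/6; Pelagia (weight 1/2) → 1/6.
Oleg predeceased; the 1/3 allotted to Oleg's branch passes to Oleg's issue by representation.
The 1/3 is divided into 3 equal shares of 1/9 among Czeslaw, Kazimierz, Urszula.
Czeslaw is living and takes 1/9.
Kazimierz is living and takes 1/9.
Urszula is living and takes 1/9.
Ludmila is living and takes 1/3.
Franciszka is living and takes 1/6.
Pelagia predeceased; the 1/6 allotted to Pelagia's branch passes to Pelagia's issue by representation.
The 1/6 is divided into 3 equal shares of 1/18 among Eliasz, Danuta, Stanislawa.
Eliasz is living and takes 1/18.
Danuta is living and takes 1/18.
Stanislawa predeceased; the 1/18 allotted to Stanislawa's branch passes to Stanislawa's issue by representation.
The 1/18 is divided into 2 equal shares of 1/36 among Grzegorz, Agnieszka.
Grzegorz is living and takes 1/36.
Agnieszka is living and takes 1/36.

Agnieszka 1/36; Czeslaw 1/9; Danuta 1/18; Eliasz 1/18; Franciszka 1/6; Grzegorz 1/36; Kazimierz 1/9; Ludmila 1/3; Urszula 1/9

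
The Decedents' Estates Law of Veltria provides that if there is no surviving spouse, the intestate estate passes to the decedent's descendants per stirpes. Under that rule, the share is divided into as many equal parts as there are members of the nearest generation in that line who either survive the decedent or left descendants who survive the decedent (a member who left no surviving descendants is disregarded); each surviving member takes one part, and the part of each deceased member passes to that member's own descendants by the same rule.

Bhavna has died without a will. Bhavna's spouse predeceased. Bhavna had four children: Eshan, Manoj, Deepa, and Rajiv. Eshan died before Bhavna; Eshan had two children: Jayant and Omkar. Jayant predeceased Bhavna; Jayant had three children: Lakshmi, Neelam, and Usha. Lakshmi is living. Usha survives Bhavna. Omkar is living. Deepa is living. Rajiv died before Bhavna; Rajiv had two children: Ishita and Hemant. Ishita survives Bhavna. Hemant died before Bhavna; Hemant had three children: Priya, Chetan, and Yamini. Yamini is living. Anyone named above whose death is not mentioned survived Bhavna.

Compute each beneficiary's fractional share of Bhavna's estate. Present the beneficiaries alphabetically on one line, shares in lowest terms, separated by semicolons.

There is no surviving spouse, so the entire estate passes to Bhavna's descendants per stirpes.
The estate is divided into 4 equal shares of 1/4 among Eshan, Manoj, Deepa, Rajiv.
Eshan predeceased; the 1/4 allotted to Eshan's branch passes to Eshan's issue by representation.
The 1/4 is divided into 2 equal shares of 1/8 among Jayant, Omkar.
Jayant predeceased; the 1/8 allotted to Jayant's branch passes to Jayant's issue by representation.
The 1/8 is divided into 3 equal shares of 1/24 among Lakshmi, Neelam, Usha.
Lakshmi is living and takes 1/24.
Neelam is living and takes 1/24.
Usha is living and takes 1/24.
Omkar is living and takes 1/8.
Manoj is living and takes 1/4.
Deepa is living and takes 1/4.
Rajiv predeceased; the 1/4 allotted to Rajiv's branch passes to Rajiv's issue by representation.
The 1/4 is divided into 2 equal shares of 1/8 among Ishita, Hemant.
Ishita is living and takes 1/8.
Hemant predeceased; the 1/8 allotted to Hemant's branch passes to Hemant's issue by representation.
The 1/8 is divided into 3 equal shares of 1/24 among Priya, Chetan, Yamini.
Priya is living and takes 1/24.
Chetan is living and takes 1/24.
Yamini is living and takes 1/24.

Chetan 1/24; Deepa 1/4; Ishita 1/8; Lakshmi 1/24; Manoj 1/4; Neelam 1/24; Omkar 1/8; Priya 1/24; Usha 1/24; Yamini 1/24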